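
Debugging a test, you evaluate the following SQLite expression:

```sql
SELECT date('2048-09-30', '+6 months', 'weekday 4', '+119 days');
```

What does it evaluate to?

Adding +6 months to 2048-09-30 gives 2049-03-30.
`weekday 4` advances to the next Thursday; 2049-03-30 is a Tuesday, so it moves forward to 2049-04-01.
Applying '+119 days' to 2049-04-01: counting 119 days forward gives 2049-07-29.

2049-07-29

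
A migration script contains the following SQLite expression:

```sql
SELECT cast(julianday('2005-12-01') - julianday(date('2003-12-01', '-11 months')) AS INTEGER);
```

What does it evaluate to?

1065

Adding -11 months to 2003-12-01 gives 2003-01-01.
30 days remain in January 2003 after the 1st (31 − 1).
Full months from February 2003 through November 2005 contribute their day counts.
Then 1 day into December 2005.
Total: 30 + 28 + 31 + 30 + 31 + 30 + 31 + 31 + 30 + 31 + 30 + 31 + 31 + 29 + 31 + 30 + 31 + 30 + 31 + 31 + 30 + 31 + 30 + 31 + 31 + 28 + 31 + 30 + 31 + 30 + 31 + 31 + 30 + 31 + 30 + 1 = 1065.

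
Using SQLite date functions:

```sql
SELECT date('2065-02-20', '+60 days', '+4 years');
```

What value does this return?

2069-04-21

Applying '+60 days' to 2065-02-20: counting 60 days forward gives 2065-04-21.
Adding +4 years to 2065-04-21 gives 2069-04-21.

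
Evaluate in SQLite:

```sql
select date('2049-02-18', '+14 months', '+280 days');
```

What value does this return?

Adding +14 months to 2049-02-18 gives 2050-04-18.
Applying '+280 days' to 2050-04-18: counting 280 days forward gives 2051-01-23.

2051-01-23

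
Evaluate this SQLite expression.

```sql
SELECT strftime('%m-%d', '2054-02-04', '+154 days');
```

07-08

First apply '+154 days': 2054-02-04 → 2054-07-08.
`%m-%d` extracts the month-day: 07-08.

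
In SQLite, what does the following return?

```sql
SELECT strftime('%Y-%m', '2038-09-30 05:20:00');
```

2038-09

`%Y-%m` extracts the year-month: 2038-09.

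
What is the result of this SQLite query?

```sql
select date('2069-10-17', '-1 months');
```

2069-09-17

Adding -1 month to 2069-10-17 gives 2069-09-17.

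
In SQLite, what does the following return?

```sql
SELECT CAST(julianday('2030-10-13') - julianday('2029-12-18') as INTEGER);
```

299

13 days remain in December 2029 after the 18th (31 − 18).
Full months from January 2030 through September 2030 contribute their day counts.
Then 13 days into October 2030.
Total: 13 + 31 + 28 + 31 + 30 + 31 + 30 + 31 + 31 + 30 + 13 = 299.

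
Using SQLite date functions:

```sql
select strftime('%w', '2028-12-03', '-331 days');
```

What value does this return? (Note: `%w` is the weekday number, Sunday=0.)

First apply '-331 days': 2028-12-03 → 2028-01-07.
2028-01-07 is a Friday; with Sunday=0 that is 5.

5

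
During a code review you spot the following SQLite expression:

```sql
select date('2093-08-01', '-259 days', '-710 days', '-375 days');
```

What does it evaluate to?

Applying '-259 days' to 2093-08-01: counting 259 days back gives 2092-11-15.
Applying '-710 days' to 2092-11-15: counting 710 days back gives 2090-12-06.
Applying '-375 days' to 2090-12-06: counting 375 days back gives 2089-11-26.

2089-11-26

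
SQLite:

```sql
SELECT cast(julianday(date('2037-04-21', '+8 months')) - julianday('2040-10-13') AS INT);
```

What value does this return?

-1027

Adding +8 months to 2037-04-21 gives 2037-12-21.
10 days remain in December 2037 after the 21st (31 − 21).
Full months from January 2038 through September 2040 contribute their day counts.
Then 13 days into October 2040.
Total: 10 + 31 + 28 + 31 + 30 + 31 + 30 + 31 + 31 + 30 + 31 + 30 + 31 + 31 + 28 + 31 + 30 + 31 + 30 + 31 + 31 + 30 + 31 + 30 + 31 + 31 + 29 + 31 + 30 + 31 + 30 + 31 + 31 + 30 + 13 = 1027.
The subtraction is earlier − later, so the result is −1027 → -1027.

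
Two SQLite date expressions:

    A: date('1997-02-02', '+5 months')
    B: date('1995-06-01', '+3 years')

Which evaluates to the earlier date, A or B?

A

A = 1997-07-02.
B = 1998-06-01.
A is earlier.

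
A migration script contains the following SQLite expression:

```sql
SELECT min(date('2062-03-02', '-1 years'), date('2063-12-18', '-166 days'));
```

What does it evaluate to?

date('2062-03-02', '-1 years') → 2061-03-02.
date('2063-12-18', '-166 days') → 2063-07-05.
Earlier of the two is 2061-03-02.

2061-03-02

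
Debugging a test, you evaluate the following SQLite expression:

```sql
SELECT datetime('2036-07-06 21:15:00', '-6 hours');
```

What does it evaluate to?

2036-07-06 15:15:00

-6 hours from 2036-07-06 21:15:00 is 2036-07-06 15:15:00.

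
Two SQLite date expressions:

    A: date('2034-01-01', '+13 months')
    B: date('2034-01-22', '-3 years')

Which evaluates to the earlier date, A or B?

B

A = 2035-02-01.
B = 2031-01-22.
B is earlier.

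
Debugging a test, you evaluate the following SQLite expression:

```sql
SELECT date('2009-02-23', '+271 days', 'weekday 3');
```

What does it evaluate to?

Applying '+271 days' to 2009-02-23: counting 271 days forward gives 2009-11-21.
`weekday 3` advances to the next Wednesday; 2009-11-21 is a Saturday, so it moves forward to 2009-11-25.

2009-11-25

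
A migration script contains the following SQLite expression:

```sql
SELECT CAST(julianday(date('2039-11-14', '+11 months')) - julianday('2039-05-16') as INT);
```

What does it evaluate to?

517

Adding +11 months to 2039-11-14 gives 2040-10-14.
15 days remain in May 2039 after the 16th (31 − 16).
Full months from June 2039 through September 2040 contribute their day counts.
Then 14 days into October 2040.
Total: 15 + 30 + 31 + 31 + 30 + 31 + 30 + 31 + 31 + 29 + 31 + 30 + 31 + 30 + 31 + 31 + 30 + 14 = 517.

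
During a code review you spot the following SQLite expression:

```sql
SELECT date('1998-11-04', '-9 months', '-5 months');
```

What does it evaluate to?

1997-09-04

Adding -9 months to 1998-11-04 gives 1998-02-04.
Adding -5 months to 1998-02-04 gives 1997-09-04.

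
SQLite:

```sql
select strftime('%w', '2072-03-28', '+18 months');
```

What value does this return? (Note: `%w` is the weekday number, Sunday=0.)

First apply '+18 months': 2072-03-28 → 2073-09-28.
2073-09-28 is a Thursday; with Sunday=0 that is 4.

4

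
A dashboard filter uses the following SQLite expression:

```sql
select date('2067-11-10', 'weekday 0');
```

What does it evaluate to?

2067-11-13

`weekday 0` advances to the next Sunday; 2067-11-10 is a Thursday, so it moves forward to 2067-11-13.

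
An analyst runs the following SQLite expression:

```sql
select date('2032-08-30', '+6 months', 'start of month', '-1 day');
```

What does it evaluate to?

2033-02-28

Adding +6 months to 2032-08-30 targets 2033-02-30. February 2033 has only 28 days, so SQLite normalizes the 2-day overflow forward to 2033-03-02.
`start of month` rewinds 2033-03-02 to 2033-03-01.
Going back 1 day from 2033-03-01 reaches 2033-02-28 (last day of February, 28 days).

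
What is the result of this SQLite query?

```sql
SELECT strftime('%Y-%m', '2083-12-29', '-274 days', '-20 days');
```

First apply '-274 days', '-20 days': 2083-12-29 → 2083-03-10.
`%Y-%m` extracts the year-month: 2083-03.

2083-03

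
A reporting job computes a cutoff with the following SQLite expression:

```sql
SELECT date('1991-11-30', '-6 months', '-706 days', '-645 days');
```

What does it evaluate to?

Adding -6 months to 1991-11-30 gives 1991-05-30.
Applying '-706 days' to 1991-05-30: counting 706 days back gives 1989-06-23.
Applying '-645 days' to 1989-06-23: counting 645 days back gives 1987-09-17.

1987-09-17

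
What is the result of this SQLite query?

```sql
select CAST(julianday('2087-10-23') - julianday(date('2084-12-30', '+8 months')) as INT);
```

Adding +8 months to 2084-12-30 gives 2085-08-30.
1 day remains in August 2085 after the 30th (31 − 30).
Full months from September 2085 through September 2087 contribute their day counts.
Then 23 days into October 2087.
Total: 1 + 30 + 31 + 30 + 31 + 31 + 28 + 31 + 30 + 31 + 30 + 31 + 31 + 30 + 31 + 30 + 31 + 31 + 28 + 31 + 30 + 31 + 30 + 31 + 31 + 30 + 23 = 784.

784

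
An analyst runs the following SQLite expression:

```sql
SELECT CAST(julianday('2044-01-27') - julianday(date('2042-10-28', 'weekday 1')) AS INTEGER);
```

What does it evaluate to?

450

`weekday 1` advances to the next Monday; 2042-10-28 is a Tuesday, so it moves forward to 2042-11-03.
27 days remain in November 2042 after the 3rd (30 − 3).
Full months from December 2042 through December 2043 contribute their day counts.
Then 27 days into January 2044.
Total: 27 + 31 + 31 + 28 + 31 + 30 + 31 + 30 + 31 + 31 + 30 + 31 + 30 + 31 + 27 = 450.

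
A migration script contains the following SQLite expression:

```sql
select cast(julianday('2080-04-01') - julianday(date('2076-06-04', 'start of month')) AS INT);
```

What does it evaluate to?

1400

`start of month` rewinds 2076-06-04 to 2076-06-01.
29 days remain in June 2076 after the 1st (30 − 1).
Full months from July 2076 through March 2080 contribute their day counts.
Then 1 day into April 2080.
Total: 29 + 31 + 31 + 30 + 31 + 30 + 31 + 31 + 28 + 31 + 30 + 31 + 30 + 31 + 31 + 30 + 31 + 30 + 31 + 31 + 28 + 31 + 30 + 31 + 30 + 31 + 31 + 30 + 31 + 30 + 31 + 31 + 28 + 31 + 30 + 31 + 30 + 31 + 31 + 30 + 31 + 30 + 31 + 31 + 29 + 31 + 1 = 1400.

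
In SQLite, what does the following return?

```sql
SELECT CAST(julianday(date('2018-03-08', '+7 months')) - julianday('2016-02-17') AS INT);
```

964

Adding +7 months to 2018-03-08 gives 2018-10-08.
12 days remain in February 2016 after the 17th (29 − 17).
Full months from March 2016 through September 2018 contribute their day counts.
Then 8 days into October 2018.
Total: 12 + 31 + 30 + 31 + 30 + 31 + 31 + 30 + 31 + 30 + 31 + 31 + 28 + 31 + 30 + 31 + 30 + 31 + 31 + 30 + 31 + 30 + 31 + 31 + 28 + 31 + 30 + 31 + 30 + 31 + 31 + 30 + 8 = 964.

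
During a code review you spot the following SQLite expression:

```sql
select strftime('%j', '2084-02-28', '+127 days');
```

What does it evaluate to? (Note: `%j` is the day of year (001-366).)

186

First apply '+127 days': 2084-02-28 → 2084-07-04.
Day-of-year for 2084-07-04: days since 2084-01-01 inclusive = 186, zero-padded to 186.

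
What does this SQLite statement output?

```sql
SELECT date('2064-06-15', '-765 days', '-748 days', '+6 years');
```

Applying '-765 days' to 2064-06-15: counting 765 days back gives 2062-05-12.
Applying '-748 days' to 2062-05-12: counting 748 days back gives 2060-04-24.
Adding +6 years to 2060-04-24 gives 2066-04-24.

2066-04-24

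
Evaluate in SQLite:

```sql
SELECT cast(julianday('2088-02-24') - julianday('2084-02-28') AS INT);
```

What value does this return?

1 day remains in February 2084 after the 28th (29 − 28).
Full months from March 2084 through January 2088 contribute their day counts.
Then 24 days into February 2088.
Total: 1 + 31 + 30 + 31 + 30 + 31 + 31 + 30 + 31 + 30 + 31 + 31 + 28 + 31 + 30 + 31 + 30 + 31 + 31 + 30 + 31 + 30 + 31 + 31 + 28 + 31 + 30 + 31 + 30 + 31 + 31 + 30 + 31 + 30 + 31 + 31 + 28 + 31 + 30 + 31 + 30 + 31 + 31 + 30 + 31 + 30 + 31 + 31 + 24 = 1457.

1457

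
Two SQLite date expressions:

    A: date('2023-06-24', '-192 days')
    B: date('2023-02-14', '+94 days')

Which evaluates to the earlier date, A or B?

A

A = 2022-12-14.
B = 2023-05-19.
A is earlier.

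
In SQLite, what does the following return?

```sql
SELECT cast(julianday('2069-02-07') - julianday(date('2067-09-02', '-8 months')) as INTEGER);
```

767

Adding -8 months to 2067-09-02 gives 2067-01-02.
29 days remain in January 2067 after the 2nd (31 − 2).
Full months from February 2067 through January 2069 contribute their day counts.
Then 7 days into February 2069.
Total: 29 + 28 + 31 + 30 + 31 + 30 + 31 + 31 + 30 + 31 + 30 + 31 + 31 + 29 + 31 + 30 + 31 + 30 + 31 + 31 + 30 + 31 + 30 + 31 + 31 + 7 = 767.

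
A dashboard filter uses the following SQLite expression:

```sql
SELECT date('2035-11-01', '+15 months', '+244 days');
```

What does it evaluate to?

2037-10-03

Adding +15 months to 2035-11-01 gives 2037-02-01.
Applying '+244 days' to 2037-02-01: counting 244 days forward gives 2037-10-03.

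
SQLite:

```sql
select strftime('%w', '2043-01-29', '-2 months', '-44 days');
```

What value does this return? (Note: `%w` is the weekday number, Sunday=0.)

4

First apply '-2 months', '-44 days': 2043-01-29 → 2042-10-16.
2042-10-16 is a Thursday; with Sunday=0 that is 4.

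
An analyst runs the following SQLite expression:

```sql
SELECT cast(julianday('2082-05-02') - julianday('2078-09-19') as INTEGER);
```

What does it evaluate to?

1321

11 days remain in September 2078 after the 19th (30 − 19).
Full months from October 2078 through April 2082 contribute their day counts.
Then 2 days into May 2082.
Total: 11 + 31 + 30 + 31 + 31 + 28 + 31 + 30 + 31 + 30 + 31 + 31 + 30 + 31 + 30 + 31 + 31 + 29 + 31 + 30 + 31 + 30 + 31 + 31 + 30 + 31 + 30 + 31 + 31 + 28 + 31 + 30 + 31 + 30 + 31 + 31 + 30 + 31 + 30 + 31 + 31 + 28 + 31 + 30 + 2 = 1321.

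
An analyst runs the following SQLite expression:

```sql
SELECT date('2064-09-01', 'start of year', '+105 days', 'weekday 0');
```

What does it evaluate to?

`start of year` rewinds 2064-09-01 to 2064-01-01.
Applying '+105 days' to 2064-01-01: counting 105 days forward gives 2064-04-15.
`weekday 0` advances to the next Sunday; 2064-04-15 is a Tuesday, so it moves forward to 2064-04-20.

2064-04-20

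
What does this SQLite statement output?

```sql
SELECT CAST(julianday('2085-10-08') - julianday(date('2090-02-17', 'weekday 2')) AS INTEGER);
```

-1597

`weekday 2` advances to the next Tuesday; 2090-02-17 is a Friday, so it moves forward to 2090-02-21.
23 days remain in October 2085 after the 8th (31 − 8).
Full months from November 2085 through January 2090 contribute their day counts.
Then 21 days into February 2090.
Total: 23 + 30 + 31 + 31 + 28 + 31 + 30 + 31 + 30 + 31 + 31 + 30 + 31 + 30 + 31 + 31 + 28 + 31 + 30 + 31 + 30 + 31 + 31 + 30 + 31 + 30 + 31 + 31 + 29 + 31 + 30 + 31 + 30 + 31 + 31 + 30 + 31 + 30 + 31 + 31 + 28 + 31 + 30 + 31 + 30 + 31 + 31 + 30 + 31 + 30 + 31 + 31 + 21 = 1597.
The subtraction is earlier − later, so the result is −1597 → -1597.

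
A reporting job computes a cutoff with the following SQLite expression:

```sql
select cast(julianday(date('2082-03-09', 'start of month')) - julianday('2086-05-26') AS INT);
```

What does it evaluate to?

-1547

`start of month` rewinds 2082-03-09 to 2082-03-01.
30 days remain in March 2082 after the 1st (31 − 1).
Full months from April 2082 through April 2086 contribute their day counts.
Then 26 days into May 2086.
Total: 30 + 30 + 31 + 30 + 31 + 31 + 30 + 31 + 30 + 31 + 31 + 28 + 31 + 30 + 31 + 30 + 31 + 31 + 30 + 31 + 30 + 31 + 31 + 29 + 31 + 30 + 31 + 30 + 31 + 31 + 30 + 31 + 30 + 31 + 31 + 28 + 31 + 30 + 31 + 30 + 31 + 31 + 30 + 31 + 30 + 31 + 31 + 28 + 31 + 30 + 26 = 1547.
The subtraction is earlier − later, so the result is −1547 → -1547.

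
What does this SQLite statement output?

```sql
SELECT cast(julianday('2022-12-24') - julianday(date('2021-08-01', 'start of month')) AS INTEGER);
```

510

`start of month` rewinds 2021-08-01 to 2021-08-01.
30 days remain in August 2021 after the 1st (31 − 1).
Full months from September 2021 through November 2022 contribute their day counts.
Then 24 days into December 2022.
Total: 30 + 30 + 31 + 30 + 31 + 31 + 28 + 31 + 30 + 31 + 30 + 31 + 31 + 30 + 31 + 30 + 24 = 510.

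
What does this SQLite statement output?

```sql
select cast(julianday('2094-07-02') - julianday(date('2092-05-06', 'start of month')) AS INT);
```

`start of month` rewinds 2092-05-06 to 2092-05-01.
30 days remain in May 2092 after the 1st (31 − 1).
Full months from June 2092 through June 2094 contribute their day counts.
Then 2 days into July 2094.
Total: 30 + 30 + 31 + 31 + 30 + 31 + 30 + 31 + 31 + 28 + 31 + 30 + 31 + 30 + 31 + 31 + 30 + 31 + 30 + 31 + 31 + 28 + 31 + 30 + 31 + 30 + 2 = 792.

792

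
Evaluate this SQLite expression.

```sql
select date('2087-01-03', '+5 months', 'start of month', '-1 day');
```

2087-05-31

Adding +5 months to 2087-01-03 gives 2087-06-03.
`start of month` rewinds 2087-06-03 to 2087-06-01.
Going back 1 day from 2087-06-01 reaches 2087-05-31 (last day of May, 31 days).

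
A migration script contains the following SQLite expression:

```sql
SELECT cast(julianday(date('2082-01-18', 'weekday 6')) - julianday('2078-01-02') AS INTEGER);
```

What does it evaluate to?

1483

`weekday 6` advances to the next Saturday; 2082-01-18 is a Sunday, so it moves forward to 2082-01-24.
29 days remain in January 2078 after the 2nd (31 − 2).
Full months from February 2078 through December 2081 contribute their day counts.
Then 24 days into January 2082.
Total: 29 + 28 + 31 + 30 + 31 + 30 + 31 + 31 + 30 + 31 + 30 + 31 + 31 + 28 + 31 + 30 + 31 + 30 + 31 + 31 + 30 + 31 + 30 + 31 + 31 + 29 + 31 + 30 + 31 + 30 + 31 + 31 + 30 + 31 + 30 + 31 + 31 + 28 + 31 + 30 + 31 + 30 + 31 + 31 + 30 + 31 + 30 + 31 + 24 = 1483.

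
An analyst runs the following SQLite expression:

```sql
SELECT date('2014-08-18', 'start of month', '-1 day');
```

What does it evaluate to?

2014-07-31

`start of month` rewinds 2014-08-18 to 2014-08-01.
Going back 1 day from 2014-08-01 reaches 2014-07-31 (last day of July, 31 days).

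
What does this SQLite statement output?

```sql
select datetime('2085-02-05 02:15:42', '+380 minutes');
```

2085-02-05 08:35:42

380 minutes = 6h 20m; +380 minutes from 2085-02-05 02:15:42 is 2085-02-05 08:35:42.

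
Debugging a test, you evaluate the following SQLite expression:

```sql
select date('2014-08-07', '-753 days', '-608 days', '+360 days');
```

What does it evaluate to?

2011-11-10

Applying '-753 days' to 2014-08-07: counting 753 days back gives 2012-07-15.
Applying '-608 days' to 2012-07-15: counting 608 days back gives 2010-11-15.
Applying '+360 days' to 2010-11-15: counting 360 days forward gives 2011-11-10.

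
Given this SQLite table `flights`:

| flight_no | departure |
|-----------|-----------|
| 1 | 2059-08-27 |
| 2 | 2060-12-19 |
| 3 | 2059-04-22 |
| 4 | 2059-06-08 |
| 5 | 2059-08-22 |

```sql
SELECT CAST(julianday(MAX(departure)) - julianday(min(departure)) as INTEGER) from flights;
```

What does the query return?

MIN = 2059-04-22, MAX = 2060-12-19.
8 days remain in April 2059 after the 22nd (30 − 22).
Full months from May 2059 through November 2060 contribute their day counts.
Then 19 days into December 2060.
Total: 8 + 31 + 30 + 31 + 31 + 30 + 31 + 30 + 31 + 31 + 29 + 31 + 30 + 31 + 30 + 31 + 31 + 30 + 31 + 30 + 19 = 607.

607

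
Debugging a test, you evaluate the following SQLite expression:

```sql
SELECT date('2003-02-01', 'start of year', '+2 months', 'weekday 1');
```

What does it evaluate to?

2003-03-03

`start of year` rewinds 2003-02-01 to 2003-01-01.
Adding +2 months to 2003-01-01 gives 2003-03-01.
`weekday 1` advances to the next Monday; 2003-03-01 is a Saturday, so it moves forward to 2003-03-03.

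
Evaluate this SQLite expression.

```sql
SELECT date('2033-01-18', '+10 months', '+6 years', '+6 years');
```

Adding +10 months to 2033-01-18 gives 2033-11-18.
Adding +6 years to 2033-11-18 gives 2039-11-18.
Adding +6 years to 2039-11-18 gives 2045-11-18.

2045-11-18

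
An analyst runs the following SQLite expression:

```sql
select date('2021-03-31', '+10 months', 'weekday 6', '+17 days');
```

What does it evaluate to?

2022-02-22

Adding +10 months to 2021-03-31 gives 2022-01-31.
`weekday 6` advances to the next Saturday; 2022-01-31 is a Monday, so it moves forward to 2022-02-05.
Advancing 17 more days within February lands on 2022-02-22.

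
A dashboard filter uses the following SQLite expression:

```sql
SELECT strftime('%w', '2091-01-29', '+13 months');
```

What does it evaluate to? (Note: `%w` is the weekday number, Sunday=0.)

First apply '+13 months': 2091-01-29 → 2092-02-29.
2092-02-29 is a Friday; with Sunday=0 that is 5.

5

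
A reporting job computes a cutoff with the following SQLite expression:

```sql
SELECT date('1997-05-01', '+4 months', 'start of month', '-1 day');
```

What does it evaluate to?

1997-08-31

Adding +4 months to 1997-05-01 gives 1997-09-01.
`start of month` rewinds 1997-09-01 to 1997-09-01.
Going back 1 day from 1997-09-01 reaches 1997-08-31 (last day of August, 31 days).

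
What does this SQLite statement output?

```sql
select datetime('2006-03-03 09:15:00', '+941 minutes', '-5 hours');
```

941 minutes = 15h 41m; +941 minutes from 2006-03-03 09:15:00 is 2006-03-04 00:56:00 (crosses midnight).
-5 hours from 2006-03-04 00:56:00 is 2006-03-03 19:56:00 (crosses midnight).

2006-03-03 19:56:00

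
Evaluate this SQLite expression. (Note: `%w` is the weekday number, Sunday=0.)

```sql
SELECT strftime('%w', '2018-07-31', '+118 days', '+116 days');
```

5

First apply '+118 days', '+116 days': 2018-07-31 → 2019-03-22.
2019-03-22 is a Friday; with Sunday=0 that is 5.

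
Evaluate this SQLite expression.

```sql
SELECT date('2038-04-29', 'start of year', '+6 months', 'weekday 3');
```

2038-07-07

`start of year` rewinds 2038-04-29 to 2038-01-01.
Adding +6 months to 2038-01-01 gives 2038-07-01.
`weekday 3` advances to the next Wednesday; 2038-07-01 is a Thursday, so it moves forward to 2038-07-07.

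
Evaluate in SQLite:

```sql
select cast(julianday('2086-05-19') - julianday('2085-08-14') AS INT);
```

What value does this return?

278

17 days remain in August 2085 after the 14th (31 − 14).
Full months from September 2085 through April 2086 contribute their day counts.
Then 19 days into May 2086.
Total: 17 + 30 + 31 + 30 + 31 + 31 + 28 + 31 + 30 + 19 = 278.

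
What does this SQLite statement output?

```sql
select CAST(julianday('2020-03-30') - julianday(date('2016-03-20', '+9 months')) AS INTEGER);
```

Adding +9 months to 2016-03-20 gives 2016-12-20.
11 days remain in December 2016 after the 20th (31 − 20).
Full months from January 2017 through February 2020 contribute their day counts.
Then 30 days into March 2020.
Total: 11 + 31 + 28 + 31 + 30 + 31 + 30 + 31 + 31 + 30 + 31 + 30 + 31 + 31 + 28 + 31 + 30 + 31 + 30 + 31 + 31 + 30 + 31 + 30 + 31 + 31 + 28 + 31 + 30 + 31 + 30 + 31 + 31 + 30 + 31 + 30 + 31 + 31 + 29 + 30 = 1196.

1196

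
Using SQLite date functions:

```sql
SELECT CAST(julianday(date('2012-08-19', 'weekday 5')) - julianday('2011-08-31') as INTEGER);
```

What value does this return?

359

`weekday 5` advances to the next Friday; 2012-08-19 is a Sunday, so it moves forward to 2012-08-24.
0 days remain in August 2011 after the 31st (31 − 31).
Full months from September 2011 through July 2012 contribute their day counts.
Then 24 days into August 2012.
Total: 0 + 30 + 31 + 30 + 31 + 31 + 29 + 31 + 30 + 31 + 30 + 31 + 24 = 359.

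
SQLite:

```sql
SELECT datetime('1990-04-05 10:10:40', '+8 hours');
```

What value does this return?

1990-04-05 18:10:40

+8 hours from 1990-04-05 10:10:40 is 1990-04-05 18:10:40.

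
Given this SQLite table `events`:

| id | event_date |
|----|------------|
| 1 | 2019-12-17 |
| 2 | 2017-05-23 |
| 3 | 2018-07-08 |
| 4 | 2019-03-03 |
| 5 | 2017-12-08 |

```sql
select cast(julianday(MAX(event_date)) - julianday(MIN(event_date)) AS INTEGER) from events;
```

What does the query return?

MIN = 2017-05-23, MAX = 2019-12-17.
8 days remain in May 2017 after the 23rd (31 − 23).
Full months from June 2017 through November 2019 contribute their day counts.
Then 17 days into December 2019.
Total: 8 + 30 + 31 + 31 + 30 + 31 + 30 + 31 + 31 + 28 + 31 + 30 + 31 + 30 + 31 + 31 + 30 + 31 + 30 + 31 + 31 + 28 + 31 + 30 + 31 + 30 + 31 + 31 + 30 + 31 + 30 + 17 = 938.

938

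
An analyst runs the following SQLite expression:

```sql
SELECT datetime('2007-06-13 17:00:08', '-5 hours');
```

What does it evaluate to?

-5 hours from 2007-06-13 17:00:08 is 2007-06-13 12:00:08.

2007-06-13 12:00:08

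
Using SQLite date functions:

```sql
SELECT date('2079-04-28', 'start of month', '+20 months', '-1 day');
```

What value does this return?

`start of month` rewinds 2079-04-28 to 2079-04-01.
Adding +20 months to 2079-04-01 gives 2080-12-01.
Going back 1 day from 2080-12-01 reaches 2080-11-30 (last day of November, 30 days).

2080-11-30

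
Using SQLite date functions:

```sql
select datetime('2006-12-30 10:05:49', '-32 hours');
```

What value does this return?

2006-12-29 02:05:49

-32 hours from 2006-12-30 10:05:49 is 2006-12-29 02:05:49 (crosses midnight).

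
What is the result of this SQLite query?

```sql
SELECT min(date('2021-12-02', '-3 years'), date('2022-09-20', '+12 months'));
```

2018-12-02

date('2021-12-02', '-3 years') → 2018-12-02.
date('2022-09-20', '+12 months') → 2023-09-20.
Earlier of the two is 2018-12-02.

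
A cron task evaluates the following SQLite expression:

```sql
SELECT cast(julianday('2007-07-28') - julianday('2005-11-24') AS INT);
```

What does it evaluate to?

6 days remain in November 2005 after the 24th (30 − 24).
Full months from December 2005 through June 2007 contribute their day counts.
Then 28 days into July 2007.
Total: 6 + 31 + 31 + 28 + 31 + 30 + 31 + 30 + 31 + 31 + 30 + 31 + 30 + 31 + 31 + 28 + 31 + 30 + 31 + 30 + 28 = 611.

611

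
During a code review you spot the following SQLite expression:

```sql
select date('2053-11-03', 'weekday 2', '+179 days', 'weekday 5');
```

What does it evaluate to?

2054-05-08

`weekday 2` advances to the next Tuesday; 2053-11-03 is a Monday, so it moves forward to 2053-11-04.
Applying '+179 days' to 2053-11-04: counting 179 days forward gives 2054-05-02.
`weekday 5` advances to the next Friday; 2054-05-02 is a Saturday, so it moves forward to 2054-05-08.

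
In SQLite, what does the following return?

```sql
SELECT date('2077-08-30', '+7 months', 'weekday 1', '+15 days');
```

2078-04-19

Adding +7 months to 2077-08-30 gives 2078-03-30.
`weekday 1` advances to the next Monday; 2078-03-30 is a Wednesday, so it moves forward to 2078-04-04.
Advancing 15 more days within April lands on 2078-04-19.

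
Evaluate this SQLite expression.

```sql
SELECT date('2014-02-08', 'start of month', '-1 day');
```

`start of month` rewinds 2014-02-08 to 2014-02-01.
Going back 1 day from 2014-02-01 reaches 2014-01-31 (last day of January, 31 days).

2014-01-31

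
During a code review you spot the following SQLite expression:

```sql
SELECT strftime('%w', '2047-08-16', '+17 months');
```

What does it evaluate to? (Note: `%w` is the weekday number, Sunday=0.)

First apply '+17 months': 2047-08-16 → 2049-01-16.
2049-01-16 is a Saturday; with Sunday=0 that is 6.

6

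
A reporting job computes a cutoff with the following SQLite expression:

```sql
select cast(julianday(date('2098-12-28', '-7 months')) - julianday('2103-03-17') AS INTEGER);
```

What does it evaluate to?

-1753

Adding -7 months to 2098-12-28 gives 2098-05-28.
3 days remain in May 2098 after the 28th (31 − 28).
Full months from June 2098 through February 2103 contribute their day counts.
Then 17 days into March 2103.
Total: 3 + 30 + 31 + 31 + 30 + 31 + 30 + 31 + 31 + 28 + 31 + 30 + 31 + 30 + 31 + 31 + 30 + 31 + 30 + 31 + 31 + 28 + 31 + 30 + 31 + 30 + 31 + 31 + 30 + 31 + 30 + 31 + 31 + 28 + 31 + 30 + 31 + 30 + 31 + 31 + 30 + 31 + 30 + 31 + 31 + 28 + 31 + 30 + 31 + 30 + 31 + 31 + 30 + 31 + 30 + 31 + 31 + 28 + 17 = 1753.
The subtraction is earlier − later, so the result is −1753 → -1753.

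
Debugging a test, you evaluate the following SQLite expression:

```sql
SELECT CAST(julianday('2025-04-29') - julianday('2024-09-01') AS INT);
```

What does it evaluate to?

29 days remain in September 2024 after the 1st (30 − 1).
Full months from October 2024 through March 2025 contribute their day counts.
Then 29 days into April 2025.
Total: 29 + 31 + 30 + 31 + 31 + 28 + 31 + 29 = 240.

240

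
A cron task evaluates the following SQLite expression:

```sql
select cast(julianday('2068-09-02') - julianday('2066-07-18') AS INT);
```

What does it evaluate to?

777

13 days remain in July 2066 after the 18th (31 − 18).
Full months from August 2066 through August 2068 contribute their day counts.
Then 2 days into September 2068.
Total: 13 + 31 + 30 + 31 + 30 + 31 + 31 + 28 + 31 + 30 + 31 + 30 + 31 + 31 + 30 + 31 + 30 + 31 + 31 + 29 + 31 + 30 + 31 + 30 + 31 + 31 + 2 = 777.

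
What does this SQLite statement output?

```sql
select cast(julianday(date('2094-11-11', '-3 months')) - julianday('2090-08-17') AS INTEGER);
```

Adding -3 months to 2094-11-11 gives 2094-08-11.
14 days remain in August 2090 after the 17th (31 − 17).
Full months from September 2090 through July 2094 contribute their day counts.
Then 11 days into August 2094.
Total: 14 + 30 + 31 + 30 + 31 + 31 + 28 + 31 + 30 + 31 + 30 + 31 + 31 + 30 + 31 + 30 + 31 + 31 + 29 + 31 + 30 + 31 + 30 + 31 + 31 + 30 + 31 + 30 + 31 + 31 + 28 + 31 + 30 + 31 + 30 + 31 + 31 + 30 + 31 + 30 + 31 + 31 + 28 + 31 + 30 + 31 + 30 + 31 + 11 = 1455.

1455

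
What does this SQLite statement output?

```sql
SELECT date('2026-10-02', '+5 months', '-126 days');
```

2026-10-27

Adding +5 months to 2026-10-02 gives 2027-03-02.
Applying '-126 days' to 2027-03-02: counting 126 days back gives 2026-10-27.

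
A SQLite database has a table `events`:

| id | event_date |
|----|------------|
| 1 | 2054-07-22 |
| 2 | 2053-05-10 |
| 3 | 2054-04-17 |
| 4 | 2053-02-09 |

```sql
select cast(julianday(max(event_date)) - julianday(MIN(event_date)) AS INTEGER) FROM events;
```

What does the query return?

MIN = 2053-02-09, MAX = 2054-07-22.
19 days remain in February 2053 after the 9th (28 − 9).
Full months from March 2053 through June 2054 contribute their day counts.
Then 22 days into July 2054.
Total: 19 + 31 + 30 + 31 + 30 + 31 + 31 + 30 + 31 + 30 + 31 + 31 + 28 + 31 + 30 + 31 + 30 + 22 = 528.

528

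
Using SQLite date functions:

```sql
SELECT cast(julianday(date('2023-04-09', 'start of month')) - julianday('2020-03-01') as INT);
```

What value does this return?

`start of month` rewinds 2023-04-09 to 2023-04-01.
30 days remain in March 2020 after the 1st (31 − 1).
Full months from April 2020 through March 2023 contribute their day counts.
Then 1 day into April 2023.
Total: 30 + 30 + 31 + 30 + 31 + 31 + 30 + 31 + 30 + 31 + 31 + 28 + 31 + 30 + 31 + 30 + 31 + 31 + 30 + 31 + 30 + 31 + 31 + 28 + 31 + 30 + 31 + 30 + 31 + 31 + 30 + 31 + 30 + 31 + 31 + 28 + 31 + 1 = 1126.

1126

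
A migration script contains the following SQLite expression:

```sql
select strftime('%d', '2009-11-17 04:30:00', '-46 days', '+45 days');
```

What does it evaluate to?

First apply '-46 days', '+45 days': 2009-11-17 04:30:00 → 2009-11-16 04:30:00.
`%d` extracts the 2-digit day of month: 16.

16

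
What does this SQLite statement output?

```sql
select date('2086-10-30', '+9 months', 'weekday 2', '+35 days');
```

2087-09-09

Adding +9 months to 2086-10-30 gives 2087-07-30.
`weekday 2` advances to the next Tuesday; 2087-07-30 is a Wednesday, so it moves forward to 2087-08-05.
August 2087 has 31 days; 26 remain after the 5th, so 27 days reach 2087-09-01.
Advancing 8 more days within September lands on 2087-09-09.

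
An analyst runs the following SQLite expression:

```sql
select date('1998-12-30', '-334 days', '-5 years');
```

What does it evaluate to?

Applying '-334 days' to 1998-12-30: counting 334 days back gives 1998-01-30.
Adding -5 years to 1998-01-30 gives 1993-01-30.

1993-01-30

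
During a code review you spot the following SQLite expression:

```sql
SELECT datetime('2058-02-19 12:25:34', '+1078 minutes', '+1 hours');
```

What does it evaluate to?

2058-02-20 07:23:34

1078 minutes = 17h 58m; +1078 minutes from 2058-02-19 12:25:34 is 2058-02-20 06:23:34 (crosses midnight).
+1 hours from 2058-02-20 06:23:34 is 2058-02-20 07:23:34.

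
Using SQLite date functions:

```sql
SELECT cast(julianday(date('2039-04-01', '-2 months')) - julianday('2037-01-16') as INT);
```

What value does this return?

Adding -2 months to 2039-04-01 gives 2039-02-01.
15 days remain in January 2037 after the 16th (31 − 16).
Full months from February 2037 through January 2039 contribute their day counts.
Then 1 day into February 2039.
Total: 15 + 28 + 31 + 30 + 31 + 30 + 31 + 31 + 30 + 31 + 30 + 31 + 31 + 28 + 31 + 30 + 31 + 30 + 31 + 31 + 30 + 31 + 30 + 31 + 31 + 1 = 746.

746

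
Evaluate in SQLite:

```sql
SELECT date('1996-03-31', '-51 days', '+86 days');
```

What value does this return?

Applying '-51 days' to 1996-03-31: counting 51 days back gives 1996-02-09.
Applying '+86 days' to 1996-02-09: counting 86 days forward gives 1996-05-05.

1996-05-05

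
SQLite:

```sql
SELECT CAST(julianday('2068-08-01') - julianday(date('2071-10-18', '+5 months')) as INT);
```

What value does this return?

Adding +5 months to 2071-10-18 gives 2072-03-18.
30 days remain in August 2068 after the 1st (31 − 1).
Full months from September 2068 through February 2072 contribute their day counts.
Then 18 days into March 2072.
Total: 30 + 30 + 31 + 30 + 31 + 31 + 28 + 31 + 30 + 31 + 30 + 31 + 31 + 30 + 31 + 30 + 31 + 31 + 28 + 31 + 30 + 31 + 30 + 31 + 31 + 30 + 31 + 30 + 31 + 31 + 28 + 31 + 30 + 31 + 30 + 31 + 31 + 30 + 31 + 30 + 31 + 31 + 29 + 18 = 1325.
The subtraction is earlier − later, so the result is −1325 → -1325.

-1325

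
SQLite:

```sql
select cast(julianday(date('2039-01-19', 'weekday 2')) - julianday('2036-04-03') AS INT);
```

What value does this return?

`weekday 2` advances to the next Tuesday; 2039-01-19 is a Wednesday, so it moves forward to 2039-01-25.
27 days remain in April 2036 after the 3rd (30 − 3).
Full months from May 2036 through December 2038 contribute their day counts.
Then 25 days into January 2039.
Total: 27 + 31 + 30 + 31 + 31 + 30 + 31 + 30 + 31 + 31 + 28 + 31 + 30 + 31 + 30 + 31 + 31 + 30 + 31 + 30 + 31 + 31 + 28 + 31 + 30 + 31 + 30 + 31 + 31 + 30 + 31 + 30 + 31 + 25 = 1027.

1027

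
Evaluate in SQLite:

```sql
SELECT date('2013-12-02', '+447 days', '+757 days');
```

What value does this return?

2017-03-20

Applying '+447 days' to 2013-12-02: counting 447 days forward gives 2015-02-22.
Applying '+757 days' to 2015-02-22: counting 757 days forward gives 2017-03-20.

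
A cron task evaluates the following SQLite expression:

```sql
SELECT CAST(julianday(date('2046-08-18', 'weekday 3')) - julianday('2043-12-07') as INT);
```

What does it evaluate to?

`weekday 3` advances to the next Wednesday; 2046-08-18 is a Saturday, so it moves forward to 2046-08-22.
24 days remain in December 2043 after the 7th (31 − 7).
Full months from January 2044 through July 2046 contribute their day counts.
Then 22 days into August 2046.
Total: 24 + 31 + 29 + 31 + 30 + 31 + 30 + 31 + 31 + 30 + 31 + 30 + 31 + 31 + 28 + 31 + 30 + 31 + 30 + 31 + 31 + 30 + 31 + 30 + 31 + 31 + 28 + 31 + 30 + 31 + 30 + 31 + 22 = 989.

989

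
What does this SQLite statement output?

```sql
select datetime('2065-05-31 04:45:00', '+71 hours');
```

2065-06-03 03:45:00

+71 hours from 2065-05-31 04:45:00 is 2065-06-03 03:45:00 (crosses midnight).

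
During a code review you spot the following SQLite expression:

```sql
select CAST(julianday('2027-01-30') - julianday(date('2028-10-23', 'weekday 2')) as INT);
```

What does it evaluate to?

`weekday 2` advances to the next Tuesday; 2028-10-23 is a Monday, so it moves forward to 2028-10-24.
1 day remains in January 2027 after the 30th (31 − 30).
Full months from February 2027 through September 2028 contribute their day counts.
Then 24 days into October 2028.
Total: 1 + 28 + 31 + 30 + 31 + 30 + 31 + 31 + 30 + 31 + 30 + 31 + 31 + 29 + 31 + 30 + 31 + 30 + 31 + 31 + 30 + 24 = 633.
The subtraction is earlier − later, so the result is −633 → -633.

-633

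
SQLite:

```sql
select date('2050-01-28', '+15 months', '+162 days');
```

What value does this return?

2051-10-07

Adding +15 months to 2050-01-28 gives 2051-04-28.
Applying '+162 days' to 2051-04-28: counting 162 days forward gives 2051-10-07.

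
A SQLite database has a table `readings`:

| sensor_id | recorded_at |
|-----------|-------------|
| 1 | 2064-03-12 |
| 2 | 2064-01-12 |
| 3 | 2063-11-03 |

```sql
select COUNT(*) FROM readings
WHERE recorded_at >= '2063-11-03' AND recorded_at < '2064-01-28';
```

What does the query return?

2

Rows in [2063-11-03, 2064-01-28): 2064-01-12, 2063-11-03 → 2 rows.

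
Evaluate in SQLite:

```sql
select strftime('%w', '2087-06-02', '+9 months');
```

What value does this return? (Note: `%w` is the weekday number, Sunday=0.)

First apply '+9 months': 2087-06-02 → 2088-03-02.
2088-03-02 is a Tuesday; with Sunday=0 that is 2.

2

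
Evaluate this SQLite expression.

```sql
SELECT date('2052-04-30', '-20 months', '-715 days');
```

Adding -20 months to 2052-04-30 gives 2050-08-30.
Applying '-715 days' to 2050-08-30: counting 715 days back gives 2048-09-14.

2048-09-14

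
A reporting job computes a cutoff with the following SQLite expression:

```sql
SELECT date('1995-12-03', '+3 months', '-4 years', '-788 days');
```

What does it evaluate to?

Adding +3 months to 1995-12-03 gives 1996-03-03.
Adding -4 years to 1996-03-03 gives 1992-03-03.
Applying '-788 days' to 1992-03-03: counting 788 days back gives 1990-01-05.

1990-01-05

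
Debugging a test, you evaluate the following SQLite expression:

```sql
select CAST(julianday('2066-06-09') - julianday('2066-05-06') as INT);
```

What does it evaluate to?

25 days remain in May 2066 after the 6th (31 − 6).
Then 9 days into June 2066.
Total: 25 + 9 = 34.

34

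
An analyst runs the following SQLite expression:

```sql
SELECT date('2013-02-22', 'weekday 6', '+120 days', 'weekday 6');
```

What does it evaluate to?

`weekday 6` advances to the next Saturday; 2013-02-22 is a Friday, so it moves forward to 2013-02-23.
Applying '+120 days' to 2013-02-23: counting 120 days forward gives 2013-06-23.
`weekday 6` advances to the next Saturday; 2013-06-23 is a Sunday, so it moves forward to 2013-06-29.

2013-06-29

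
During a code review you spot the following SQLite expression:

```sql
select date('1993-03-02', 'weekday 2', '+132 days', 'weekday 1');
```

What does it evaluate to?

`weekday 2` advances to the next Tuesday; 1993-03-02 is already a Tuesday, so it stays at 1993-03-02.
Applying '+132 days' to 1993-03-02: counting 132 days forward gives 1993-07-12.
`weekday 1` advances to the next Monday; 1993-07-12 is already a Monday, so it stays at 1993-07-12.

1993-07-12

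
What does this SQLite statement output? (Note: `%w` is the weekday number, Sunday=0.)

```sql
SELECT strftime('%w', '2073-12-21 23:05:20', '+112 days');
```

First apply '+112 days': 2073-12-21 23:05:20 → 2074-04-12 23:05:20.
2074-04-12 is a Thursday; with Sunday=0 that is 4.

4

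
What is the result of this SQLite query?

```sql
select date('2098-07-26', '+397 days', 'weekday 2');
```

2099-09-01

Applying '+397 days' to 2098-07-26: counting 397 days forward gives 2099-08-27.
`weekday 2` advances to the next Tuesday; 2099-08-27 is a Thursday, so it moves forward to 2099-09-01.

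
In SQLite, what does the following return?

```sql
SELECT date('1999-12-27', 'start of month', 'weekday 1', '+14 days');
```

1999-12-20

`start of month` rewinds 1999-12-27 to 1999-12-01.
`weekday 1` advances to the next Monday; 1999-12-01 is a Wednesday, so it moves forward to 1999-12-06.
Advancing 14 more days within December lands on 1999-12-20.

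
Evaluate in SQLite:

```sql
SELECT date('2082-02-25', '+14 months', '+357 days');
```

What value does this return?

2084-04-16

Adding +14 months to 2082-02-25 gives 2083-04-25.
Applying '+357 days' to 2083-04-25: counting 357 days forward gives 2084-04-16.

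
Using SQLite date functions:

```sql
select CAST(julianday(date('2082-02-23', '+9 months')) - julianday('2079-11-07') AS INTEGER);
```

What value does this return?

1112

Adding +9 months to 2082-02-23 gives 2082-11-23.
23 days remain in November 2079 after the 7th (30 − 7).
Full months from December 2079 through October 2082 contribute their day counts.
Then 23 days into November 2082.
Total: 23 + 31 + 31 + 29 + 31 + 30 + 31 + 30 + 31 + 31 + 30 + 31 + 30 + 31 + 31 + 28 + 31 + 30 + 31 + 30 + 31 + 31 + 30 + 31 + 30 + 31 + 31 + 28 + 31 + 30 + 31 + 30 + 31 + 31 + 30 + 31 + 23 = 1112.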